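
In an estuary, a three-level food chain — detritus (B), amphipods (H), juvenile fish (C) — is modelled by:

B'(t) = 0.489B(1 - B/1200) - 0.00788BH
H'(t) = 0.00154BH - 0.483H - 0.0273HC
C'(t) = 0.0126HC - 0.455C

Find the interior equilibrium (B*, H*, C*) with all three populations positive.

From dC/dt = 0: 0.0126H* = 0.455, so H* = 36.1.
From dB/dt = 0: 0.489(1 - B*/1200) = 0.00788·36.1, giving B* = 1200·(1 - 0.582) = 502.
From dH/dt = 0: 0.00154·502 - 0.483 = 0.0273C*, so C* = 0.29/0.0273 = 10.6.

B* ≈ 502, H* ≈ 36.1, C* ≈ 10.6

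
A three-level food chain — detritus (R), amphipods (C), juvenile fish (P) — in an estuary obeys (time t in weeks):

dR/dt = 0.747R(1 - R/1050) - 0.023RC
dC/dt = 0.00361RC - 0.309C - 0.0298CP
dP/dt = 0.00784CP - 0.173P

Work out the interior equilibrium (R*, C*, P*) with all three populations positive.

From dP/dt = 0: 0.00784C* = 0.173, so C* = 22.1.
From dR/dt = 0: 0.747(1 - R*/1050) = 0.023·22.1, giving R* = 1050·(1 - 0.679) = 337.
From dC/dt = 0: 0.00361·337 - 0.309 = 0.0298P*, so P* = 0.906/0.0298 = 30.4.

R* ≈ 337, C* ≈ 22.1, P* ≈ 30.4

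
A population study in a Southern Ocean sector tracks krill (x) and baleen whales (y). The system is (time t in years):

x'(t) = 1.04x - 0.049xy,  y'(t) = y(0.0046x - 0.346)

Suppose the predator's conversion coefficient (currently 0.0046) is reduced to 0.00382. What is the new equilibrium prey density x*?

At the interior fixed point, setting dy/dt = 0 with y > 0 fixes x* = (predator death rate)/(xy coefficient) — independent of the other coefficients.
With the change, x* = 0.346/0.00382 = 90.6; it rises from 75.2.

x* ≈ 90.6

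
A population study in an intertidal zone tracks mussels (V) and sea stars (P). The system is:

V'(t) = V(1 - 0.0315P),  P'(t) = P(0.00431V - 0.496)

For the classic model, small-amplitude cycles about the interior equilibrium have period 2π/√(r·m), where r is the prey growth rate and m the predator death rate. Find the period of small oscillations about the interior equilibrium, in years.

Here r = 1 and m = 0.496, so r·m = 0.496.
ω = √0.496 = 0.704 per year, hence T = 2π/ω ≈ 8.92 years.

T ≈ 8.92 years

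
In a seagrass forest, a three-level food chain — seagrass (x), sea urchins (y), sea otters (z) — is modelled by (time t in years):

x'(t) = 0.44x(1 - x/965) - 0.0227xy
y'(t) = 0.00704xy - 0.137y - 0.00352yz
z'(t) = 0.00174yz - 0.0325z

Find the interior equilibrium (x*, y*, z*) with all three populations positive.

From dz/dt = 0: 0.00174y* = 0.0325, so y* = 18.7.
From dx/dt = 0: 0.44(1 - x*/965) = 0.0227·18.7, giving x* = 965·(1 - 0.964) = 35.1.
From dy/dt = 0: 0.00704·35.1 - 0.137 = 0.00352z*, so z* = 0.11/0.00352 = 31.3.

x* ≈ 35.1, y* ≈ 18.7, z* ≈ 31.3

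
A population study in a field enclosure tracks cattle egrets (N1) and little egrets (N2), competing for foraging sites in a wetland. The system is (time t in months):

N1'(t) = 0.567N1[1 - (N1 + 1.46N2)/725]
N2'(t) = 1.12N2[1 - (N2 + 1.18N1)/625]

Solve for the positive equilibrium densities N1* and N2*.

Setting both brackets to zero gives the nullclines N1 + 1.46N2 = 725 and 1.18N1 + N2 = 625.
Substituting N2 = 625 - 1.18N1 into the first: N1(1 - 1.46·1.18) = 725 - 1.46·625.
So N1* = -188/-0.723 = 259, and then N2* = 625 - 1.18·259 = 319.

N1* ≈ 259, N2* ≈ 319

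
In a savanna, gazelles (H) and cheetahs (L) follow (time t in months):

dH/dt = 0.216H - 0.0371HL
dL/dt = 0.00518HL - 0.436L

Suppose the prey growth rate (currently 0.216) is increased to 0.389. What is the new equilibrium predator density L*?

L* ≈ 10.5

At the interior fixed point, setting dH/dt = 0 with H > 0 fixes L* = (prey growth rate)/(HL coefficient) — independent of the other coefficients.
With the change, L* = 0.389/0.0371 = 10.5; it rises from 5.82.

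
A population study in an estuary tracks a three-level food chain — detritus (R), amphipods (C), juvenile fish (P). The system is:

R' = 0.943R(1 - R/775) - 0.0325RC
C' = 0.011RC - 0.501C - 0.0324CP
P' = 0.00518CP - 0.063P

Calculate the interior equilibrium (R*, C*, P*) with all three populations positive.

From dP/dt = 0: 0.00518C* = 0.063, so C* = 12.2.
From dR/dt = 0: 0.943(1 - R*/775) = 0.0325·12.2, giving R* = 775·(1 - 0.419) = 450.
From dC/dt = 0: 0.011·450 - 0.501 = 0.0324P*, so P* = 4.45/0.0324 = 137.

R* ≈ 450, C* ≈ 12.2, P* ≈ 137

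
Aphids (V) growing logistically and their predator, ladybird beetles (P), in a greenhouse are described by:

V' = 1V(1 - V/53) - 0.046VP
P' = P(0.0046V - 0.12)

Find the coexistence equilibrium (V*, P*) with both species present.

From dP/dt = 0 with P > 0: 0.0046V* = 0.12, so V* = 26.1.
Substitute into dV/dt = 0: 1(1 - 26.1/53) = 0.046P*.
The bracket is 0.508, giving P* = 0.508/0.046 = 11.

V* ≈ 26.1, P* ≈ 11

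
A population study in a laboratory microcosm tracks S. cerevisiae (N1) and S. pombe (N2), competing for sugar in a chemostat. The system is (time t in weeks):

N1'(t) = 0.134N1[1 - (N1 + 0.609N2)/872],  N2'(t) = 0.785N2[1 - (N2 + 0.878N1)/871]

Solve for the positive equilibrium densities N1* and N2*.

N1* ≈ 734, N2* ≈ 226

Setting both brackets to zero gives the nullclines N1 + 0.609N2 = 872 and 0.878N1 + N2 = 871.
Substituting N2 = 871 - 0.878N1 into the first: N1(1 - 0.609·0.878) = 872 - 0.609·871.
So N1* = 342/0.465 = 734, and then N2* = 871 - 0.878·734 = 226.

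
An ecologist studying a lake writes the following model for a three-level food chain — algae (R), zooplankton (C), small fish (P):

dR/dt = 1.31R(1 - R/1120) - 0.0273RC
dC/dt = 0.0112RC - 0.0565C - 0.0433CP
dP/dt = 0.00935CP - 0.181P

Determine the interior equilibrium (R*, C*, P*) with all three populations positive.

From dP/dt = 0: 0.00935C* = 0.181, so C* = 19.4.
From dR/dt = 0: 1.31(1 - R*/1120) = 0.0273·19.4, giving R* = 1120·(1 - 0.403) = 668.
From dC/dt = 0: 0.0112·668 - 0.0565 = 0.0433P*, so P* = 7.43/0.0433 = 172.

R* ≈ 668, C* ≈ 19.4, P* ≈ 172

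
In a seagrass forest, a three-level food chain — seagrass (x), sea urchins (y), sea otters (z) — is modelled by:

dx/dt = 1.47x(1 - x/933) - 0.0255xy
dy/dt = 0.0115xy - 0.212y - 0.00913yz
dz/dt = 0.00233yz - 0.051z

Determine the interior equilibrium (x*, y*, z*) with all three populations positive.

x* ≈ 579, y* ≈ 21.9, z* ≈ 706

From dz/dt = 0: 0.00233y* = 0.051, so y* = 21.9.
From dx/dt = 0: 1.47(1 - x*/933) = 0.0255·21.9, giving x* = 933·(1 - 0.38) = 579.
From dy/dt = 0: 0.0115·579 - 0.212 = 0.00913z*, so z* = 6.44/0.00913 = 706.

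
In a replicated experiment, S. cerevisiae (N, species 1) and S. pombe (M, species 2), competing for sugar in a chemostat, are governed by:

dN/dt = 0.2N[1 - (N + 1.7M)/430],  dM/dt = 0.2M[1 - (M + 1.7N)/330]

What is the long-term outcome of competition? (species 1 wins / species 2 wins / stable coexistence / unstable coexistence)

unstable coexistence (outcome depends on initial conditions)

Compare the nullcline intercepts: K1/α12 = 430/1.7 = 253 < K2 = 330; K2/α21 = 330/1.7 = 194 < K1 = 430.
Since both are reversed, neither can invade when rare; the interior point is a saddle.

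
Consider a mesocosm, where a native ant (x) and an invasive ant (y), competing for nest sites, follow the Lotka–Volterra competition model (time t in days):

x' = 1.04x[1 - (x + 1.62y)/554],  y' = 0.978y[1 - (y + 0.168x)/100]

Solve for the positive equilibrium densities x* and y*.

Setting both brackets to zero gives the nullclines x + 1.62y = 554 and 0.168x + y = 100.
Substituting y = 100 - 0.168x into the first: x(1 - 1.62·0.168) = 554 - 1.62·100.
So x* = 392/0.728 = 539, and then y* = 100 - 0.168·539 = 9.52.

x* ≈ 539, y* ≈ 9.52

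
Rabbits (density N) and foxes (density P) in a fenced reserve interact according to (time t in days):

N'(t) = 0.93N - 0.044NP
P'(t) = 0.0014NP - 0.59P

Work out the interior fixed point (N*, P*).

N* ≈ 421, P* ≈ 21.1

Set dP/dt = 0 with P > 0: 0.0014N - 0.59 = 0, so N* = 0.59/0.0014 = 421.
Set dN/dt = 0 with N > 0: 0.93 - 0.044P = 0, so P* = 0.93/0.044 = 21.1.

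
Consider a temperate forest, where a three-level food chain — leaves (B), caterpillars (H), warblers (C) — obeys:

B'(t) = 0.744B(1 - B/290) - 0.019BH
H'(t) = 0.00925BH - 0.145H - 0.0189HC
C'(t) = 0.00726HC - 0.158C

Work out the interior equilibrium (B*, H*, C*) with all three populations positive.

From dC/dt = 0: 0.00726H* = 0.158, so H* = 21.8.
From dB/dt = 0: 0.744(1 - B*/290) = 0.019·21.8, giving B* = 290·(1 - 0.556) = 129.
From dH/dt = 0: 0.00925·129 - 0.145 = 0.0189C*, so C* = 1.05/0.0189 = 55.4.

B* ≈ 129, H* ≈ 21.8, C* ≈ 55.4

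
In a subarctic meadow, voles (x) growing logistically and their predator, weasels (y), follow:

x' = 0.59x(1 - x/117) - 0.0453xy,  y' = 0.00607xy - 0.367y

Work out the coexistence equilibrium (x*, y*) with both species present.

x* ≈ 60.5, y* ≈ 6.29

From dy/dt = 0 with y > 0: 0.00607x* = 0.367, so x* = 60.5.
Substitute into dx/dt = 0: 0.59(1 - 60.5/117) = 0.0453y*.
The bracket is 0.483, giving y* = 0.285/0.0453 = 6.29.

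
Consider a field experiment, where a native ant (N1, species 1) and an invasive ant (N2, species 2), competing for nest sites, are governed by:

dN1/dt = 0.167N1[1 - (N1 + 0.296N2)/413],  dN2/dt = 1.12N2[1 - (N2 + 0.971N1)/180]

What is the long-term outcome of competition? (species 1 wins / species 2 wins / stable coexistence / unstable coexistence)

Compare the nullcline intercepts: K1/α12 = 413/0.296 = 1400 > K2 = 180; K2/α21 = 180/0.971 = 185 < K1 = 413.
Since the inequalities point opposite ways, species 1 can invade but species 2 cannot.

species 1 excludes species 2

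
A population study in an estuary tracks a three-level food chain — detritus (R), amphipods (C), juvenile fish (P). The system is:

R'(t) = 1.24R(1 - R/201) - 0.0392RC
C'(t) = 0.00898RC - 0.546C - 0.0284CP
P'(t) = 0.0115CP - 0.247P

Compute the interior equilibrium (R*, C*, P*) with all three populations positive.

From dP/dt = 0: 0.0115C* = 0.247, so C* = 21.5.
From dR/dt = 0: 1.24(1 - R*/201) = 0.0392·21.5, giving R* = 201·(1 - 0.679) = 64.5.
From dC/dt = 0: 0.00898·64.5 - 0.546 = 0.0284P*, so P* = 0.0334/0.0284 = 1.18.

R* ≈ 64.5, C* ≈ 21.5, P* ≈ 1.18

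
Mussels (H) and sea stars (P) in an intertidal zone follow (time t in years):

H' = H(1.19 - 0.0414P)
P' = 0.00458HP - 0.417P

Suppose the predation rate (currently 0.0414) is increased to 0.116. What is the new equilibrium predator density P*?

P* ≈ 10.3

At the interior fixed point, setting dH/dt = 0 with H > 0 fixes P* = (prey growth rate)/(HP coefficient) — independent of the other coefficients.
With the change, P* = 1.19/0.116 = 10.3; it falls from 28.7.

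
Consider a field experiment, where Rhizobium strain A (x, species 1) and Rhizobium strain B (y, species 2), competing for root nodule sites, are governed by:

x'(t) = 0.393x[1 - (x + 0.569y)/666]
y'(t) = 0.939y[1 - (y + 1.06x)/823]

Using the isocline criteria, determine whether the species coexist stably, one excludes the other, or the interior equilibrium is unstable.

Compare the nullcline intercepts: K1/α12 = 666/0.569 = 1170 > K2 = 823; K2/α21 = 823/1.06 = 776 > K1 = 666.
Since both inequalities hold, each species can invade when rare, so the interior equilibrium is stable.

stable coexistence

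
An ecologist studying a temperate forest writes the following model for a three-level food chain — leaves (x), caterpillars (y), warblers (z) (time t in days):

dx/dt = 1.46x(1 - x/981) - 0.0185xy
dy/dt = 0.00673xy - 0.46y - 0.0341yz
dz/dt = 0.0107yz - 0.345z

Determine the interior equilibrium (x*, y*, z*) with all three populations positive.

From dz/dt = 0: 0.0107y* = 0.345, so y* = 32.2.
From dx/dt = 0: 1.46(1 - x*/981) = 0.0185·32.2, giving x* = 981·(1 - 0.409) = 580.
From dy/dt = 0: 0.00673·580 - 0.46 = 0.0341z*, so z* = 3.44/0.0341 = 101.

x* ≈ 580, y* ≈ 32.2, z* ≈ 101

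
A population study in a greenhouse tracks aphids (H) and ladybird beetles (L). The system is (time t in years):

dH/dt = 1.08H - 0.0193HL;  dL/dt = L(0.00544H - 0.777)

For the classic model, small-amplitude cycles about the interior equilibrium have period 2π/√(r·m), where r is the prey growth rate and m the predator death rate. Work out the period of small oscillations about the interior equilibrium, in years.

T ≈ 6.86 years

Here r = 1.08 and m = 0.777, so r·m = 0.839.
ω = √0.839 = 0.916 per year, hence T = 2π/ω ≈ 6.86 years.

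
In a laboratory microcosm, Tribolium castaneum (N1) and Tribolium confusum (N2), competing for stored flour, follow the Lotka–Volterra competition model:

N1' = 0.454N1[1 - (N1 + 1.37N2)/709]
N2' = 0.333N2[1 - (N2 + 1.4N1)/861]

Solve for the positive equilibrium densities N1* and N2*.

Setting both brackets to zero gives the nullclines N1 + 1.37N2 = 709 and 1.4N1 + N2 = 861.
Substituting N2 = 861 - 1.4N1 into the first: N1(1 - 1.37·1.4) = 709 - 1.37·861.
So N1* = -471/-0.918 = 513, and then N2* = 861 - 1.4·513 = 143.

N1* ≈ 513, N2* ≈ 143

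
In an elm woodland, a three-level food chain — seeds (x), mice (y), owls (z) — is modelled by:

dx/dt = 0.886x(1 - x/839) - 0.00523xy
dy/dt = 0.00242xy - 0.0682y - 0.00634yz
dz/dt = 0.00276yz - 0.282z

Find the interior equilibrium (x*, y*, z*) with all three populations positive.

x* ≈ 333, y* ≈ 102, z* ≈ 116

From dz/dt = 0: 0.00276y* = 0.282, so y* = 102.
From dx/dt = 0: 0.886(1 - x*/839) = 0.00523·102, giving x* = 839·(1 - 0.603) = 333.
From dy/dt = 0: 0.00242·333 - 0.0682 = 0.00634z*, so z* = 0.738/0.00634 = 116.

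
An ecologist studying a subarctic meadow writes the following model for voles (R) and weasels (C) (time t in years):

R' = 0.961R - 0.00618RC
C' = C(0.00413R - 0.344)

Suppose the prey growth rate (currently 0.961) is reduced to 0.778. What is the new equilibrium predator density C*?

C* ≈ 126

At the interior fixed point, setting dR/dt = 0 with R > 0 fixes C* = (prey growth rate)/(RC coefficient) — independent of the other coefficients.
With the change, C* = 0.778/0.00618 = 126; it falls from 156.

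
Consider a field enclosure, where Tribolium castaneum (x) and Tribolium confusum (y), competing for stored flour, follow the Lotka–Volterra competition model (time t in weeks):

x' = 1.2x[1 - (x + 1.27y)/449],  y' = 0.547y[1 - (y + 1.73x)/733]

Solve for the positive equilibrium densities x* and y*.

Setting both brackets to zero gives the nullclines x + 1.27y = 449 and 1.73x + y = 733.
Substituting y = 733 - 1.73x into the first: x(1 - 1.27·1.73) = 449 - 1.27·733.
So x* = -482/-1.2 = 403, and then y* = 733 - 1.73·403 = 36.6.

x* ≈ 403, y* ≈ 36.6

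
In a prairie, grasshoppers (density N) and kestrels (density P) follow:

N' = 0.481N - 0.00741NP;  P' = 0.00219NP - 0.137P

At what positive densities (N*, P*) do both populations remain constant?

N* ≈ 62.6, P* ≈ 64.9

Set dP/dt = 0 with P > 0: 0.00219N - 0.137 = 0, so N* = 0.137/0.00219 = 62.6.
Set dN/dt = 0 with N > 0: 0.481 - 0.00741P = 0, so P* = 0.481/0.00741 = 64.9.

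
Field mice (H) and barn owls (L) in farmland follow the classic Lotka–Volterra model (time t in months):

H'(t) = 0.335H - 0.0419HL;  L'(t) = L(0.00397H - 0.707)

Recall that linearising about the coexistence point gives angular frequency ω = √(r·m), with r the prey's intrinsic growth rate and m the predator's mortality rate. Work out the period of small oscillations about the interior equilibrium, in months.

T ≈ 12.9 months

Here r = 0.335 and m = 0.707, so r·m = 0.237.
ω = √0.237 = 0.487 per month, hence T = 2π/ω ≈ 12.9 months.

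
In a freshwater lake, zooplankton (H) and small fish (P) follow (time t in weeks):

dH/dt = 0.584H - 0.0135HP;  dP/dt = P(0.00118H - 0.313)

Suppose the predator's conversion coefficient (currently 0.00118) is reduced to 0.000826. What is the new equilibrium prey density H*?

At the interior fixed point, setting dP/dt = 0 with P > 0 fixes H* = (predator death rate)/(HP coefficient) — independent of the other coefficients.
With the change, H* = 0.313/0.000826 = 379; it rises from 265.

H* ≈ 379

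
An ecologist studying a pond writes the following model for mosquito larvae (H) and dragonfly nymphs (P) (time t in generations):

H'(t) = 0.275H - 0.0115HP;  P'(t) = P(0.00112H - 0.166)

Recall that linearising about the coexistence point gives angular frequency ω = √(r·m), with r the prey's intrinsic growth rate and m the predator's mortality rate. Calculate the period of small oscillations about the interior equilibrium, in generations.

T ≈ 29.4 generations

Here r = 0.275 and m = 0.166, so r·m = 0.0457.
ω = √0.0457 = 0.214 per generation, hence T = 2π/ω ≈ 29.4 generations.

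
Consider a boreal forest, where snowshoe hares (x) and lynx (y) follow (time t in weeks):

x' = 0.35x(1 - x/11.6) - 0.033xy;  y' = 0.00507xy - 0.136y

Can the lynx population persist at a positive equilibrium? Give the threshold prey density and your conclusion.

The predator equation gives dy/dt > 0 only when x > 0.136/0.00507 = 26.8.
Without the predator, x → K = 11.6. Since 11.6 < 26.8, the predator cannot invade.

Threshold x = 26.8; K < 26.8, so no, the predator goes extinct.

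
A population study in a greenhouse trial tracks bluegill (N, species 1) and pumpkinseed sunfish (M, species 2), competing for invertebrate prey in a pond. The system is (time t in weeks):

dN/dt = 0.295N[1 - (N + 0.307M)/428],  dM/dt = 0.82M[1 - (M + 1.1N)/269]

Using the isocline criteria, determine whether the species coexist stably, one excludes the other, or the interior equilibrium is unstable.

species 1 excludes species 2

Compare the nullcline intercepts: K1/α12 = 428/0.307 = 1390 > K2 = 269; K2/α21 = 269/1.1 = 245 < K1 = 428.
Since the inequalities point opposite ways, species 1 can invade but species 2 cannot.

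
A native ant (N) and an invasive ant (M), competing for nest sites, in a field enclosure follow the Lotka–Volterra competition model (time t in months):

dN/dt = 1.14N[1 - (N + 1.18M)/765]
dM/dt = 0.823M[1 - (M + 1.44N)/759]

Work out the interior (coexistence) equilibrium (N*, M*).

N* ≈ 187, M* ≈ 490

Setting both brackets to zero gives the nullclines N + 1.18M = 765 and 1.44N + M = 759.
Substituting M = 759 - 1.44N into the first: N(1 - 1.18·1.44) = 765 - 1.18·759.
So N* = -131/-0.699 = 187, and then M* = 759 - 1.44·187 = 490.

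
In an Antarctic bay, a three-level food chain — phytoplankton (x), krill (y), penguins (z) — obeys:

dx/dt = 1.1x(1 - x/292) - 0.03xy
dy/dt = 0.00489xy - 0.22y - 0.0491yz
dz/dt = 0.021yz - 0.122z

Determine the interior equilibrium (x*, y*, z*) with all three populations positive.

From dz/dt = 0: 0.021y* = 0.122, so y* = 5.81.
From dx/dt = 0: 1.1(1 - x*/292) = 0.03·5.81, giving x* = 292·(1 - 0.158) = 246.
From dy/dt = 0: 0.00489·246 - 0.22 = 0.0491z*, so z* = 0.982/0.0491 = 20.

x* ≈ 246, y* ≈ 5.81, z* ≈ 20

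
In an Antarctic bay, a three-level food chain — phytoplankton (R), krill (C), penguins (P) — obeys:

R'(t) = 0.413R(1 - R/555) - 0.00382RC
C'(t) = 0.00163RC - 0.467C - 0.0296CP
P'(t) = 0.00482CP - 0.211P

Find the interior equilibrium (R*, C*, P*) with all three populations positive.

From dP/dt = 0: 0.00482C* = 0.211, so C* = 43.8.
From dR/dt = 0: 0.413(1 - R*/555) = 0.00382·43.8, giving R* = 555·(1 - 0.405) = 330.
From dC/dt = 0: 0.00163·330 - 0.467 = 0.0296P*, so P* = 0.0714/0.0296 = 2.41.

R* ≈ 330, C* ≈ 43.8, P* ≈ 2.41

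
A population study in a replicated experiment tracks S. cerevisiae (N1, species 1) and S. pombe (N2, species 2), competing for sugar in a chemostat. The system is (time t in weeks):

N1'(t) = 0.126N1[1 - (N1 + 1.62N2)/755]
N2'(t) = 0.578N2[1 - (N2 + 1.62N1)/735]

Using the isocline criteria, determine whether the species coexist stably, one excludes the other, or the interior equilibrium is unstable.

Compare the nullcline intercepts: K1/α12 = 755/1.62 = 466 < K2 = 735; K2/α21 = 735/1.62 = 454 < K1 = 755.
Since both are reversed, neither can invade when rare; the interior point is a saddle.

unstable coexistence (outcome depends on initial conditions)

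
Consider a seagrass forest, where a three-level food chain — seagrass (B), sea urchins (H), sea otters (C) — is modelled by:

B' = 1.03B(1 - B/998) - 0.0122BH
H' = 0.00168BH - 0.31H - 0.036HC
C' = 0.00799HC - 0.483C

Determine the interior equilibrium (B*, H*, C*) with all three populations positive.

From dC/dt = 0: 0.00799H* = 0.483, so H* = 60.5.
From dB/dt = 0: 1.03(1 - B*/998) = 0.0122·60.5, giving B* = 998·(1 - 0.716) = 283.
From dH/dt = 0: 0.00168·283 - 0.31 = 0.036C*, so C* = 0.166/0.036 = 4.61.

B* ≈ 283, H* ≈ 60.5, C* ≈ 4.61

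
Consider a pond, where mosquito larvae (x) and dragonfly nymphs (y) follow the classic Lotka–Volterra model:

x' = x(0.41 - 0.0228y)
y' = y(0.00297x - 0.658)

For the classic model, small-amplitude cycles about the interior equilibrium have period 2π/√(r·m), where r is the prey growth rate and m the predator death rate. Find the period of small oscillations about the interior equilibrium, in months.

T ≈ 12.1 months

Here r = 0.41 and m = 0.658, so r·m = 0.27.
ω = √0.27 = 0.519 per month, hence T = 2π/ω ≈ 12.1 months.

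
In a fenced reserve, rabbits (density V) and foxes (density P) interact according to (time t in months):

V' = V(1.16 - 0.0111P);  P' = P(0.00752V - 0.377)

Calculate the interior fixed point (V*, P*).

V* ≈ 50.1, P* ≈ 105

Set dP/dt = 0 with P > 0: 0.00752V - 0.377 = 0, so V* = 0.377/0.00752 = 50.1.
Set dV/dt = 0 with V > 0: 1.16 - 0.0111P = 0, so P* = 1.16/0.0111 = 105.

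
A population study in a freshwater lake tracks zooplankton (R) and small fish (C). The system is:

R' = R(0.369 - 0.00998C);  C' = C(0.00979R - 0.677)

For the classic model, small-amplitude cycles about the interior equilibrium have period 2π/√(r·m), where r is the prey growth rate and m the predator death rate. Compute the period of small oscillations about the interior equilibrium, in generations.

T ≈ 12.6 generations

Here r = 0.369 and m = 0.677, so r·m = 0.25.
ω = √0.25 = 0.5 per generation, hence T = 2π/ω ≈ 12.6 generations.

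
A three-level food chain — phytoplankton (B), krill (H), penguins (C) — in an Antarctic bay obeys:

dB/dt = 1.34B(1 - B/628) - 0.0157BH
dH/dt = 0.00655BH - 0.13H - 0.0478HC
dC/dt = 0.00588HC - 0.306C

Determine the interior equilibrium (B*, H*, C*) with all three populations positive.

B* ≈ 245, H* ≈ 52, C* ≈ 30.9

From dC/dt = 0: 0.00588H* = 0.306, so H* = 52.
From dB/dt = 0: 1.34(1 - B*/628) = 0.0157·52, giving B* = 628·(1 - 0.61) = 245.
From dH/dt = 0: 0.00655·245 - 0.13 = 0.0478C*, so C* = 1.48/0.0478 = 30.9.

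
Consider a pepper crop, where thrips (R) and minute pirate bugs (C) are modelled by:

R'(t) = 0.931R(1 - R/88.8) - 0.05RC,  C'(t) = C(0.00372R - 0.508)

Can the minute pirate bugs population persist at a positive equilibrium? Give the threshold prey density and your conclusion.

Threshold R = 137; K < 137, so no, the predator goes extinct.

The predator equation gives dC/dt > 0 only when R > 0.508/0.00372 = 137.
Without the predator, R → K = 88.8. Since 88.8 < 137, the predator cannot invade.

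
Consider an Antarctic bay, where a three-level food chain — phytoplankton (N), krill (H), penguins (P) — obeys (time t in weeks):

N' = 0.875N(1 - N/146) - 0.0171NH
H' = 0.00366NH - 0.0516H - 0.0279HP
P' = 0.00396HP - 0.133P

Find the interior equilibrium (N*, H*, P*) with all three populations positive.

N* ≈ 50.2, H* ≈ 33.6, P* ≈ 4.73

From dP/dt = 0: 0.00396H* = 0.133, so H* = 33.6.
From dN/dt = 0: 0.875(1 - N*/146) = 0.0171·33.6, giving N* = 146·(1 - 0.656) = 50.2.
From dH/dt = 0: 0.00366·50.2 - 0.0516 = 0.0279P*, so P* = 0.132/0.0279 = 4.73.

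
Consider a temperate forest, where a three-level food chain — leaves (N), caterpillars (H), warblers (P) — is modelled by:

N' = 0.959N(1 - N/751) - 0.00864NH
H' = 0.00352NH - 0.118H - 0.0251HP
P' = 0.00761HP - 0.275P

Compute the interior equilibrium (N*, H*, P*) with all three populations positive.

From dP/dt = 0: 0.00761H* = 0.275, so H* = 36.1.
From dN/dt = 0: 0.959(1 - N*/751) = 0.00864·36.1, giving N* = 751·(1 - 0.326) = 506.
From dH/dt = 0: 0.00352·506 - 0.118 = 0.0251P*, so P* = 1.66/0.0251 = 66.3.

N* ≈ 506, H* ≈ 36.1, P* ≈ 66.3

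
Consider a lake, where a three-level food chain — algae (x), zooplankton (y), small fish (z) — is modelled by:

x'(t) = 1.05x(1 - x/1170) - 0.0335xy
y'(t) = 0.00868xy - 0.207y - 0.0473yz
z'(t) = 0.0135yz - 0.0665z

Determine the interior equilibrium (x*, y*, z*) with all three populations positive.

From dz/dt = 0: 0.0135y* = 0.0665, so y* = 4.93.
From dx/dt = 0: 1.05(1 - x*/1170) = 0.0335·4.93, giving x* = 1170·(1 - 0.157) = 986.
From dy/dt = 0: 0.00868·986 - 0.207 = 0.0473z*, so z* = 8.35/0.0473 = 177.

x* ≈ 986, y* ≈ 4.93, z* ≈ 177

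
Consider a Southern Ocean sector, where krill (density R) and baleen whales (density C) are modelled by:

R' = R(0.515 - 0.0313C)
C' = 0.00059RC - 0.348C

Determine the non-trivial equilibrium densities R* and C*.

Set dC/dt = 0 with C > 0: 0.00059R - 0.348 = 0, so R* = 0.348/0.00059 = 590.
Set dR/dt = 0 with R > 0: 0.515 - 0.0313C = 0, so C* = 0.515/0.0313 = 16.5.

R* ≈ 590, C* ≈ 16.5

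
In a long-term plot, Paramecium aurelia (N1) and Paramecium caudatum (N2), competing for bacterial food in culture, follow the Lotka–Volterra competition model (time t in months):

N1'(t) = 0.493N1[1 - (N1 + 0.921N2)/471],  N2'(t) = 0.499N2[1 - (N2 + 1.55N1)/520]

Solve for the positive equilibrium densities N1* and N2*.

N1* ≈ 18.5, N2* ≈ 491

Setting both brackets to zero gives the nullclines N1 + 0.921N2 = 471 and 1.55N1 + N2 = 520.
Substituting N2 = 520 - 1.55N1 into the first: N1(1 - 0.921·1.55) = 471 - 0.921·520.
So N1* = -7.92/-0.428 = 18.5, and then N2* = 520 - 1.55·18.5 = 491.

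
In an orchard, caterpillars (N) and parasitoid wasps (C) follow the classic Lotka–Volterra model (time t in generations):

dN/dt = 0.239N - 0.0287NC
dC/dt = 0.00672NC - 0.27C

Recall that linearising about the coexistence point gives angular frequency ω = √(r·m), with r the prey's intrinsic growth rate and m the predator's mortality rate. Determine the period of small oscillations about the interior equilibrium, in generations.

Here r = 0.239 and m = 0.27, so r·m = 0.0645.
ω = √0.0645 = 0.254 per generation, hence T = 2π/ω ≈ 24.7 generations.

T ≈ 24.7 generations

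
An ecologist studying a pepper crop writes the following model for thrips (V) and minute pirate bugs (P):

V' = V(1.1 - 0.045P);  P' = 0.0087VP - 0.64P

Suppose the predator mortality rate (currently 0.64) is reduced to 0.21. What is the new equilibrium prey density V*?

At the interior fixed point, setting dP/dt = 0 with P > 0 fixes V* = (predator death rate)/(VP coefficient) — independent of the other coefficients.
With the change, V* = 0.21/0.0087 = 24.1; it falls from 73.6.

V* ≈ 24.1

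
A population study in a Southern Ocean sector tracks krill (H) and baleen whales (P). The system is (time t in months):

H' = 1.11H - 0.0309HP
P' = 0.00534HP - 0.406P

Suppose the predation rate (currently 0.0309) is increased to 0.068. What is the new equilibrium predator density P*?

At the interior fixed point, setting dH/dt = 0 with H > 0 fixes P* = (prey growth rate)/(HP coefficient) — independent of the other coefficients.
With the change, P* = 1.11/0.068 = 16.3; it falls from 35.9.

P* ≈ 16.3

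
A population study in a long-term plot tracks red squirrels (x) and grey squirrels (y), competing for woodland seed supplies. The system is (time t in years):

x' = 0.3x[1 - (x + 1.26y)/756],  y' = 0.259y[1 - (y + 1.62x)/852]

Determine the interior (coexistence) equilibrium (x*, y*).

Setting both brackets to zero gives the nullclines x + 1.26y = 756 and 1.62x + y = 852.
Substituting y = 852 - 1.62x into the first: x(1 - 1.26·1.62) = 756 - 1.26·852.
So x* = -318/-1.04 = 305, and then y* = 852 - 1.62·305 = 358.

x* ≈ 305, y* ≈ 358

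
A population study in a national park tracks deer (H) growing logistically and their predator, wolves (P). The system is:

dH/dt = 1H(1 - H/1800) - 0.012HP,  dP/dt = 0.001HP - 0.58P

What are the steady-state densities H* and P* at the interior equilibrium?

H* ≈ 580, P* ≈ 56.5

From dP/dt = 0 with P > 0: 0.001H* = 0.58, so H* = 580.
Substitute into dH/dt = 0: 1(1 - 580/1800) = 0.012P*.
The bracket is 0.678, giving P* = 0.678/0.012 = 56.5.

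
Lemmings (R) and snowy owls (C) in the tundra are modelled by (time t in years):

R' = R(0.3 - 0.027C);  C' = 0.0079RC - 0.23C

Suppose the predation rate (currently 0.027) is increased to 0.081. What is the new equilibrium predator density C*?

At the interior fixed point, setting dR/dt = 0 with R > 0 fixes C* = (prey growth rate)/(RC coefficient) — independent of the other coefficients.
With the change, C* = 0.3/0.081 = 3.7; it falls from 11.1.

C* ≈ 3.7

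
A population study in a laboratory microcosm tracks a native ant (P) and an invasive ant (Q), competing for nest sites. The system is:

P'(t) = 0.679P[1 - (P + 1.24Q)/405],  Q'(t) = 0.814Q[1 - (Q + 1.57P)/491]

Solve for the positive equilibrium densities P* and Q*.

P* ≈ 215, Q* ≈ 153

Setting both brackets to zero gives the nullclines P + 1.24Q = 405 and 1.57P + Q = 491.
Substituting Q = 491 - 1.57P into the first: P(1 - 1.24·1.57) = 405 - 1.24·491.
So P* = -204/-0.947 = 215, and then Q* = 491 - 1.57·215 = 153.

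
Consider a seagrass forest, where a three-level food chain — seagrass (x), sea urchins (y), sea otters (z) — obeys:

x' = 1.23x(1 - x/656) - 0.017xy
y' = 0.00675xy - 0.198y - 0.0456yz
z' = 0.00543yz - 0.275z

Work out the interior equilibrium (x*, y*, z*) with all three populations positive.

From dz/dt = 0: 0.00543y* = 0.275, so y* = 50.6.
From dx/dt = 0: 1.23(1 - x*/656) = 0.017·50.6, giving x* = 656·(1 - 0.7) = 197.
From dy/dt = 0: 0.00675·197 - 0.198 = 0.0456z*, so z* = 1.13/0.0456 = 24.8.

x* ≈ 197, y* ≈ 50.6, z* ≈ 24.8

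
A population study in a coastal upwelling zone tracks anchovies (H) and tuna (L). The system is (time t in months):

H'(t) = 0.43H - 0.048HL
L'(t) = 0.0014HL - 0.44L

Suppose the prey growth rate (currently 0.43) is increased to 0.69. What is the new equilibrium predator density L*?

At the interior fixed point, setting dH/dt = 0 with H > 0 fixes L* = (prey growth rate)/(HL coefficient) — independent of the other coefficients.
With the change, L* = 0.69/0.048 = 14.4; it rises from 8.96.

L* ≈ 14.4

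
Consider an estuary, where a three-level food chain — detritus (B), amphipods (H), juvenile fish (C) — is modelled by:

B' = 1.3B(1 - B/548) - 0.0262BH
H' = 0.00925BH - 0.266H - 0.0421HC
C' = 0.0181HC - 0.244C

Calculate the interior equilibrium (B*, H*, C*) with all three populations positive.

B* ≈ 399, H* ≈ 13.5, C* ≈ 81.4

From dC/dt = 0: 0.0181H* = 0.244, so H* = 13.5.
From dB/dt = 0: 1.3(1 - B*/548) = 0.0262·13.5, giving B* = 548·(1 - 0.272) = 399.
From dH/dt = 0: 0.00925·399 - 0.266 = 0.0421C*, so C* = 3.43/0.0421 = 81.4.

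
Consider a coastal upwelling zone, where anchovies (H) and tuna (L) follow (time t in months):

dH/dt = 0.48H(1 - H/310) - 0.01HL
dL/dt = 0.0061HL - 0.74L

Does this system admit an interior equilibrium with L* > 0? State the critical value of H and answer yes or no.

Threshold H = 121; K > 121, so yes, the predator persists.

The predator equation gives dL/dt > 0 only when H > 0.74/0.0061 = 121.
Without the predator, H → K = 310. Since 310 > 121, the predator can invade and persist.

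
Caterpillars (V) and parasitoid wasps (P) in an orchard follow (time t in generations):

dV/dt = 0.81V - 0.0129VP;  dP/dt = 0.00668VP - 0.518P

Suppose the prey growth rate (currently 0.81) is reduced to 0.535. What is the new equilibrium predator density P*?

P* ≈ 41.5

At the interior fixed point, setting dV/dt = 0 with V > 0 fixes P* = (prey growth rate)/(VP coefficient) — independent of the other coefficients.
With the change, P* = 0.535/0.0129 = 41.5; it falls from 62.8.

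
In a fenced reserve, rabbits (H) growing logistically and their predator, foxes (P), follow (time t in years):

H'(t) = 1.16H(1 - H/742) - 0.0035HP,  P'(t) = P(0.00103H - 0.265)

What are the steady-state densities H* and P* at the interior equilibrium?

H* ≈ 257, P* ≈ 217

From dP/dt = 0 with P > 0: 0.00103H* = 0.265, so H* = 257.
Substitute into dH/dt = 0: 1.16(1 - 257/742) = 0.0035P*.
The bracket is 0.653, giving P* = 0.758/0.0035 = 217.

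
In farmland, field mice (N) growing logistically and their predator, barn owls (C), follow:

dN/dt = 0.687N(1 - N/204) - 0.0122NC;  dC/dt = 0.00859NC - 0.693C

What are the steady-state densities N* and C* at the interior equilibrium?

N* ≈ 80.7, C* ≈ 34

From dC/dt = 0 with C > 0: 0.00859N* = 0.693, so N* = 80.7.
Substitute into dN/dt = 0: 0.687(1 - 80.7/204) = 0.0122C*.
The bracket is 0.605, giving C* = 0.415/0.0122 = 34.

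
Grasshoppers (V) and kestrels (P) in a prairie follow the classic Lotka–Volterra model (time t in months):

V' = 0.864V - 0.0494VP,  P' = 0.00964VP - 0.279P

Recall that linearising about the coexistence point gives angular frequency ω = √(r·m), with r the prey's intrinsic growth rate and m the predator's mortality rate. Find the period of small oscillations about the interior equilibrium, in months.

T ≈ 12.8 months

Here r = 0.864 and m = 0.279, so r·m = 0.241.
ω = √0.241 = 0.491 per month, hence T = 2π/ω ≈ 12.8 months.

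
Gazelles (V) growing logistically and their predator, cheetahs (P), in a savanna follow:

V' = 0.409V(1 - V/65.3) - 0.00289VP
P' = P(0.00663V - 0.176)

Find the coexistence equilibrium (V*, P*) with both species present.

V* ≈ 26.5, P* ≈ 84

From dP/dt = 0 with P > 0: 0.00663V* = 0.176, so V* = 26.5.
Substitute into dV/dt = 0: 0.409(1 - 26.5/65.3) = 0.00289P*.
The bracket is 0.593, giving P* = 0.243/0.00289 = 84.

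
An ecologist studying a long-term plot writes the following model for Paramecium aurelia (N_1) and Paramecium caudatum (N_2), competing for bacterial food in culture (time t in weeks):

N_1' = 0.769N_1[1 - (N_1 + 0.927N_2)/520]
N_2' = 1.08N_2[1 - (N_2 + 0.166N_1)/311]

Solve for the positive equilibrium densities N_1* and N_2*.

Setting both brackets to zero gives the nullclines N_1 + 0.927N_2 = 520 and 0.166N_1 + N_2 = 311.
Substituting N_2 = 311 - 0.166N_1 into the first: N_1(1 - 0.927·0.166) = 520 - 0.927·311.
So N_1* = 232/0.846 = 274, and then N_2* = 311 - 0.166·274 = 266.

N_1* ≈ 274, N_2* ≈ 266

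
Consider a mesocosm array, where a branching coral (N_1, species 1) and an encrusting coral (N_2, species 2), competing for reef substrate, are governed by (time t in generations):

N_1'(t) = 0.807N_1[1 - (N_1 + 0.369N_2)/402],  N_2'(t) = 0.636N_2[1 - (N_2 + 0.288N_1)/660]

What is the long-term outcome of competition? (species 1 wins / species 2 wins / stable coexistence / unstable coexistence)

Compare the nullcline intercepts: K1/α12 = 402/0.369 = 1090 > K2 = 660; K2/α21 = 660/0.288 = 2290 > K1 = 402.
Since both inequalities hold, each species can invade when rare, so the interior equilibrium is stable.

stable coexistence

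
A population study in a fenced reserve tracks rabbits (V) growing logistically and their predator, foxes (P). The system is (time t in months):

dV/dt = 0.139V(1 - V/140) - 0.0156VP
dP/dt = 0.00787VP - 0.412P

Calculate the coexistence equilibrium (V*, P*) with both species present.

From dP/dt = 0 with P > 0: 0.00787V* = 0.412, so V* = 52.4.
Substitute into dV/dt = 0: 0.139(1 - 52.4/140) = 0.0156P*.
The bracket is 0.626, giving P* = 0.087/0.0156 = 5.58.

V* ≈ 52.4, P* ≈ 5.58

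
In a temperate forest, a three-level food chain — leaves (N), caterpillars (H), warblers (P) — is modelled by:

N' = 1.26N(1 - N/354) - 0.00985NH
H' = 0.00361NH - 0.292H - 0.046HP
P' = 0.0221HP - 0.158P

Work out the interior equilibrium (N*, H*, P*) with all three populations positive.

N* ≈ 334, H* ≈ 7.15, P* ≈ 19.9

From dP/dt = 0: 0.0221H* = 0.158, so H* = 7.15.
From dN/dt = 0: 1.26(1 - N*/354) = 0.00985·7.15, giving N* = 354·(1 - 0.0559) = 334.
From dH/dt = 0: 0.00361·334 - 0.292 = 0.046P*, so P* = 0.915/0.046 = 19.9.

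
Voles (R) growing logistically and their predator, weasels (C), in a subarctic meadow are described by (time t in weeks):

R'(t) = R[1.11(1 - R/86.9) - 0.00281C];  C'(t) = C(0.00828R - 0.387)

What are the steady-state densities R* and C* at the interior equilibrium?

From dC/dt = 0 with C > 0: 0.00828R* = 0.387, so R* = 46.7.
Substitute into dR/dt = 0: 1.11(1 - 46.7/86.9) = 0.00281C*.
The bracket is 0.462, giving C* = 0.513/0.00281 = 183.

R* ≈ 46.7, C* ≈ 183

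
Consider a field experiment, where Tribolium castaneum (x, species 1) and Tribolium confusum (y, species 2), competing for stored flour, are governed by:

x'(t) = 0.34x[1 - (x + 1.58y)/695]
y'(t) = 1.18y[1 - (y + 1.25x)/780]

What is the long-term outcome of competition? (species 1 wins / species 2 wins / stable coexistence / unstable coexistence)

Compare the nullcline intercepts: K1/α12 = 695/1.58 = 440 < K2 = 780; K2/α21 = 780/1.25 = 624 < K1 = 695.
Since both are reversed, neither can invade when rare; the interior point is a saddle.

unstable coexistence (outcome depends on initial conditions)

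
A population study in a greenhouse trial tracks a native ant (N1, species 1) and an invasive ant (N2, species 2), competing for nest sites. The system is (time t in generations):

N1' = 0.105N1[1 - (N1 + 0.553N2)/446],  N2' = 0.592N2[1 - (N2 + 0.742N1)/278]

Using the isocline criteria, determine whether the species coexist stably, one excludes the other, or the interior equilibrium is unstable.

Compare the nullcline intercepts: K1/α12 = 446/0.553 = 807 > K2 = 278; K2/α21 = 278/0.742 = 375 < K1 = 446.
Since the inequalities point opposite ways, species 1 can invade but species 2 cannot.

species 1 excludes species 2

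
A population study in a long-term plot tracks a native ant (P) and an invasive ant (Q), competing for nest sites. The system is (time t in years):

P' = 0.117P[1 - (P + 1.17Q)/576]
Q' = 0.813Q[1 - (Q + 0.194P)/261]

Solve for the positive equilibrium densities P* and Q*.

P* ≈ 350, Q* ≈ 193

Setting both brackets to zero gives the nullclines P + 1.17Q = 576 and 0.194P + Q = 261.
Substituting Q = 261 - 0.194P into the first: P(1 - 1.17·0.194) = 576 - 1.17·261.
So P* = 271/0.773 = 350, and then Q* = 261 - 0.194·350 = 193.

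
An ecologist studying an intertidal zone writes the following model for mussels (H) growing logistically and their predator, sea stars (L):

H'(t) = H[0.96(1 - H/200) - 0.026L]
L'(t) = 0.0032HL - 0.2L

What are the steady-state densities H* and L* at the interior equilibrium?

From dL/dt = 0 with L > 0: 0.0032H* = 0.2, so H* = 62.5.
Substitute into dH/dt = 0: 0.96(1 - 62.5/200) = 0.026L*.
The bracket is 0.688, giving L* = 0.66/0.026 = 25.4.

H* ≈ 62.5, L* ≈ 25.4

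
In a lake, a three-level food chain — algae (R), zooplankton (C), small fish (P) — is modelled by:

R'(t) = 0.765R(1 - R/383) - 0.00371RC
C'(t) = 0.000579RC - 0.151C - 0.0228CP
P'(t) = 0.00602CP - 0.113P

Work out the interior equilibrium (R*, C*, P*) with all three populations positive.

From dP/dt = 0: 0.00602C* = 0.113, so C* = 18.8.
From dR/dt = 0: 0.765(1 - R*/383) = 0.00371·18.8, giving R* = 383·(1 - 0.091) = 348.
From dC/dt = 0: 0.000579·348 - 0.151 = 0.0228P*, so P* = 0.0506/0.0228 = 2.22.

R* ≈ 348, C* ≈ 18.8, P* ≈ 2.22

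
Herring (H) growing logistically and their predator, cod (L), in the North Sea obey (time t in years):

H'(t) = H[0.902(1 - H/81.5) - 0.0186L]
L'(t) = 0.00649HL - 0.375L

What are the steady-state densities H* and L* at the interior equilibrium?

H* ≈ 57.8, L* ≈ 14.1

From dL/dt = 0 with L > 0: 0.00649H* = 0.375, so H* = 57.8.
Substitute into dH/dt = 0: 0.902(1 - 57.8/81.5) = 0.0186L*.
The bracket is 0.291, giving L* = 0.263/0.0186 = 14.1.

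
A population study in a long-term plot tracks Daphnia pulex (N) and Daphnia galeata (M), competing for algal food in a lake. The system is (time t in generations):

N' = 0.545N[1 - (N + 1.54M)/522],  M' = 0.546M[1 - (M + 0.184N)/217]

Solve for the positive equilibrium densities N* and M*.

Setting both brackets to zero gives the nullclines N + 1.54M = 522 and 0.184N + M = 217.
Substituting M = 217 - 0.184N into the first: N(1 - 1.54·0.184) = 522 - 1.54·217.
So N* = 188/0.717 = 262, and then M* = 217 - 0.184·262 = 169.

N* ≈ 262, M* ≈ 169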